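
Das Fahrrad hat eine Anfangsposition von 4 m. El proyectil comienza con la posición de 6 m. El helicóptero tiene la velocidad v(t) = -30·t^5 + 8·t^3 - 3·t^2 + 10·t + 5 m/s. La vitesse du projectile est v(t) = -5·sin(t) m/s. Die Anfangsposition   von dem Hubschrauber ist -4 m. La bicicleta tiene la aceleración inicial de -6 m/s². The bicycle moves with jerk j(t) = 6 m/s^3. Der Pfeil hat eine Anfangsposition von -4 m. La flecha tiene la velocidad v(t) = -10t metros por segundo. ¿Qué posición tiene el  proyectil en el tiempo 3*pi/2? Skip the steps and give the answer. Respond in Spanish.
En t = 3*pi/2, x = 1.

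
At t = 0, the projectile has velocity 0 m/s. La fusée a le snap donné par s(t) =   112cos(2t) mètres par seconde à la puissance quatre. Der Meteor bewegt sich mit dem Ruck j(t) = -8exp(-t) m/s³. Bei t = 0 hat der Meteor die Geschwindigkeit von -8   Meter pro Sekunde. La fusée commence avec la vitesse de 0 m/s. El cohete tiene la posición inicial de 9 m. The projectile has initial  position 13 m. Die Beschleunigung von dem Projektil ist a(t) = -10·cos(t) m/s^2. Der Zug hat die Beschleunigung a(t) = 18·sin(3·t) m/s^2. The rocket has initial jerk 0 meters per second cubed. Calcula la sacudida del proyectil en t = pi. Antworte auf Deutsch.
Um dies zu lösen, müssen wir 1 Ableitung unserer Gleichung für die Beschleunigung a(t) = -10·cos(t) nehmen. Durch Ableiten von der Beschleunigung erhalten wir den Ruck: j(t) = 10·sin(t). Aus der Gleichung für den Ruck j(t) = 10·sin(t), setzen wir t = pi ein und erhalten j = 0.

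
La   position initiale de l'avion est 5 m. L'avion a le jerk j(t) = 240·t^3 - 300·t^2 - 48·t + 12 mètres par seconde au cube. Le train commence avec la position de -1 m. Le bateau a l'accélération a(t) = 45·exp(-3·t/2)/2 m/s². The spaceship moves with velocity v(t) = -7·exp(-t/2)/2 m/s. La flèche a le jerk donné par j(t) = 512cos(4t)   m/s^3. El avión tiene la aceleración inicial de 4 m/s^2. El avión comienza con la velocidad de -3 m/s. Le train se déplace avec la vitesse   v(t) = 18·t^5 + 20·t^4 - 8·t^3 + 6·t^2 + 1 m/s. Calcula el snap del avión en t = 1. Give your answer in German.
Ausgehend von dem Ruck j(t) = 240·t^3 - 300·t^2 - 48·t + 12, nehmen wir 1 Ableitung. Durch Ableiten von dem Ruck erhalten wir den Snap: s(t) = 720·t^2 - 600·t - 48. Aus der Gleichung für den Snap s(t) = 720·t^2 - 600·t - 48, setzen wir t = 1 ein und erhalten s = 72.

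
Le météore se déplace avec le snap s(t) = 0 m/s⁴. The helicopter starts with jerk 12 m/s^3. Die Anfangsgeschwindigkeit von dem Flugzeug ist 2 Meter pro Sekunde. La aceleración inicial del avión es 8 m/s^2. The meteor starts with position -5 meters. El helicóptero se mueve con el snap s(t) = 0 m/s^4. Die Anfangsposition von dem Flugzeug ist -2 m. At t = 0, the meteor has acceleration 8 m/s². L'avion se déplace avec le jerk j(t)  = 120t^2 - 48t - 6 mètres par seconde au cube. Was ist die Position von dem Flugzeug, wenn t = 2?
Wir müssen das Integral unserer Gleichung für den Ruck j(t) = 120·t^2 - 48·t - 6 3-mal finden. Durch Integration von dem Ruck und Verwendung der Anfangsbedingung a(0) = 8, erhalten wir a(t) = 40·t^3 - 24·t^2 - 6·t + 8. Die Stammfunktion von der Beschleunigung, mit v(0) = 2, ergibt die Geschwindigkeit: v(t) = 10·t^4 - 8·t^3 - 3·t^2 + 8·t + 2. Das Integral von der Geschwindigkeit ist die Position. Mit x(0) = -2 erhalten wir x(t) = 2·t^5 - 2·t^4 - t^3 + 4·t^2 + 2·t - 2. Aus der Gleichung für die Position x(t) = 2·t^5 - 2·t^4 - t^3 + 4·t^2 + 2·t - 2, setzen wir t = 2 ein und erhalten x = 42.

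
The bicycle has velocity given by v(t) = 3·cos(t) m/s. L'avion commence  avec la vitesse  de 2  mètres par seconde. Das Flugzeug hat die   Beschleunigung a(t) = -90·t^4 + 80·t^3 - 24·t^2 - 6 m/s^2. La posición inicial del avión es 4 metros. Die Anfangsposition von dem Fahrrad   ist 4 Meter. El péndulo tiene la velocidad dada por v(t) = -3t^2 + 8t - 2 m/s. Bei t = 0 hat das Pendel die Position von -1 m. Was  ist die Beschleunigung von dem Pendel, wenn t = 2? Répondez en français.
Nous devons dériver notre équation de la vitesse v(t) = -3·t^2 + 8·t - 2 1 fois. La dérivée de la vitesse donne l'accélération: a(t) = 8 - 6·t. Nous avons l'accélération a(t) = 8 - 6·t. En substituant t = 2: a(2) = -4.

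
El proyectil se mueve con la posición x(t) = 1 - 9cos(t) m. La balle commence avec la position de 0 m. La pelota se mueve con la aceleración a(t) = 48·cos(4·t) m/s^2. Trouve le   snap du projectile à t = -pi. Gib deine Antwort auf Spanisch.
Partiendo de la posición x(t) = 1 - 9·cos(t), tomamos 4 derivadas. Tomando d/dt de x(t), encontramos v(t) = 9·sin(t). Tomando d/dt de v(t), encontramos a(t) = 9·cos(t). Derivando la aceleración, obtenemos la sacudida: j(t) = -9·sin(t). Derivando la sacudida, obtenemos el snap: s(t) = -9·cos(t). Tenemos el snap s(t) = -9·cos(t). Sustituyendo t = -pi: s(-pi) = 9.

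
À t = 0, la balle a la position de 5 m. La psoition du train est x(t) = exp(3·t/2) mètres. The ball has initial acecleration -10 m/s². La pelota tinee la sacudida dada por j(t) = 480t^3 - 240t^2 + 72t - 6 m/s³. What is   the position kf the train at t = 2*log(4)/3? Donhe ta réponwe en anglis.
Using x(t) = exp(3·t/2) and substituting t = 2*log(4)/3, we find x = 4.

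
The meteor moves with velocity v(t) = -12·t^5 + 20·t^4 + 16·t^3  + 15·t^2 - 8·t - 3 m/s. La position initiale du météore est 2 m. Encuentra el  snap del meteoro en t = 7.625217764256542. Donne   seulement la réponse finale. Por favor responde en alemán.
Die Antwort ist -38107.5365588370.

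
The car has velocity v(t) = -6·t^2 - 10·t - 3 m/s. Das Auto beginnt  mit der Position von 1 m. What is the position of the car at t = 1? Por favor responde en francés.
Pour résoudre ceci, nous devons prendre 1 primitive de notre équation de la vitesse v(t) = -6·t^2 - 10·t - 3. En prenant ∫v(t)dt et en appliquant x(0) = 1, nous trouvons x(t) = -2·t^3 - 5·t^2 - 3·t + 1. Nous avons la position x(t) = -2·t^3 - 5·t^2 - 3·t + 1. En substituant t = 1: x(1) = -9.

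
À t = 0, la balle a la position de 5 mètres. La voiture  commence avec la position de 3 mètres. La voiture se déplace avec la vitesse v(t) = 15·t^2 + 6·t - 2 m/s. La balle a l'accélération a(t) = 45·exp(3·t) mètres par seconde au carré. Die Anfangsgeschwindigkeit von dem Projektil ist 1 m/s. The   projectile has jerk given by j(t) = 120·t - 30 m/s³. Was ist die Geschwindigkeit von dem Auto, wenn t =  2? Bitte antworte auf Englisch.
We have velocity v(t) = 15·t^2 + 6·t - 2. Substituting t = 2: v(2) = 70.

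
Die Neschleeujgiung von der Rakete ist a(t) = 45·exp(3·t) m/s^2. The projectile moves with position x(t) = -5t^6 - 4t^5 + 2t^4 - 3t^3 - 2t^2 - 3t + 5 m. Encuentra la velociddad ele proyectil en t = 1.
Partiendo de la posición x(t) = -5·t^6 - 4·t^5 + 2·t^4 - 3·t^3 - 2·t^2 - 3·t + 5, tomamos 1 derivada. Tomando d/dt de x(t), encontramos v(t) = -30·t^5 - 20·t^4 + 8·t^3 - 9·t^2 - 4·t - 3. De la ecuación de la velocidad v(t) = -30·t^5 - 20·t^4 + 8·t^3 - 9·t^2 - 4·t - 3, sustituimos t = 1 para obtener v = -58.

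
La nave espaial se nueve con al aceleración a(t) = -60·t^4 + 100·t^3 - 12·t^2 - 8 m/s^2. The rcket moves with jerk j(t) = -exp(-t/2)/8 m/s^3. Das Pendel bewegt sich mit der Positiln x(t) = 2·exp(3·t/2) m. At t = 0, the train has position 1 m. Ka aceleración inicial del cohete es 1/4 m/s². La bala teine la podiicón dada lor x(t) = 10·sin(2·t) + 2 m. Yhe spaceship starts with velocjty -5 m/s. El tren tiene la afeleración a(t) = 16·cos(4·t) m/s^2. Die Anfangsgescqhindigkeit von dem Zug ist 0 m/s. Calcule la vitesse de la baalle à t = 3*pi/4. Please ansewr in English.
We must differentiate our position equation x(t) = 10·sin(2·t) + 2 1 time. The derivative of position gives velocity: v(t) = 20·cos(2·t). From the given velocity equation v(t) = 20·cos(2·t), we substitute t = 3*pi/4 to get v = 0.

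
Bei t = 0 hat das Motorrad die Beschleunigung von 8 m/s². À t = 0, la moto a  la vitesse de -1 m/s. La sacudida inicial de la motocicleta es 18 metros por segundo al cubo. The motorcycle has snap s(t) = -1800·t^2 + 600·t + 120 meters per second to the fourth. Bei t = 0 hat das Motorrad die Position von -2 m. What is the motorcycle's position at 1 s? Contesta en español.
Partiendo del snap s(t) = -1800·t^2 + 600·t + 120, tomamos 4 antiderivadas. Tomando ∫s(t)dt y aplicando j(0) = 18, encontramos j(t) = -600·t^3 + 300·t^2 + 120·t + 18. Integrando la sacudida y usando la condición inicial a(0) = 8, obtenemos a(t) = -150·t^4 + 100·t^3 + 60·t^2 + 18·t + 8. La integral de la aceleración es la velocidad. Usando v(0) = -1, obtenemos v(t) = -30·t^5 + 25·t^4 + 20·t^3 + 9·t^2 + 8·t - 1. Tomando ∫v(t)dt y aplicando x(0) = -2, encontramos x(t) = -5·t^6 + 5·t^5 + 5·t^4 + 3·t^3 + 4·t^2 - t - 2. De la ecuación de la posición x(t) = -5·t^6 + 5·t^5 + 5·t^4 + 3·t^3 + 4·t^2 - t - 2, sustituimos t = 1 para obtener x = 9.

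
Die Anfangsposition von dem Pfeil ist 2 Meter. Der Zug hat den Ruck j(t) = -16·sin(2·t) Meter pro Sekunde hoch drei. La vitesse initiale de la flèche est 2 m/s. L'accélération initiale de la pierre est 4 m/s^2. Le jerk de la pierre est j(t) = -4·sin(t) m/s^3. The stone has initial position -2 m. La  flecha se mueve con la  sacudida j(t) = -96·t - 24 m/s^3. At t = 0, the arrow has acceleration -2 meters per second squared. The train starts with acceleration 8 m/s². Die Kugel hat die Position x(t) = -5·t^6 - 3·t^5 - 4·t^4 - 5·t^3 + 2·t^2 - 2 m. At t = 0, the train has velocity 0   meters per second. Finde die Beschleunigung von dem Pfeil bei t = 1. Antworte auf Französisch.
Nous devons intégrer notre équation du jerk j(t) = -96·t - 24 1 fois. En prenant ∫j(t)dt et en appliquant a(0) = -2, nous trouvons a(t) = -48·t^2 - 24·t - 2. De l'équation de l'accélération a(t) = -48·t^2 - 24·t - 2, nous substituons t = 1 pour obtenir a = -74.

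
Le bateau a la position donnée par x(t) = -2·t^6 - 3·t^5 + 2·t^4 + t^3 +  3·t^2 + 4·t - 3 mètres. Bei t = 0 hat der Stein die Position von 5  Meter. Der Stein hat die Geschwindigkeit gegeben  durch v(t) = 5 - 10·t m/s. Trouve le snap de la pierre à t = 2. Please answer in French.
En partant de la vitesse v(t) = 5 - 10·t, nous prenons 3 dérivées. La dérivée de la vitesse donne l'accélération: a(t) = -10. En prenant d/dt de a(t), nous trouvons j(t) = 0. En dérivant le jerk, nous obtenons le snap: s(t) = 0. Nous avons le snap s(t) = 0. En substituant t = 2: s(2) = 0.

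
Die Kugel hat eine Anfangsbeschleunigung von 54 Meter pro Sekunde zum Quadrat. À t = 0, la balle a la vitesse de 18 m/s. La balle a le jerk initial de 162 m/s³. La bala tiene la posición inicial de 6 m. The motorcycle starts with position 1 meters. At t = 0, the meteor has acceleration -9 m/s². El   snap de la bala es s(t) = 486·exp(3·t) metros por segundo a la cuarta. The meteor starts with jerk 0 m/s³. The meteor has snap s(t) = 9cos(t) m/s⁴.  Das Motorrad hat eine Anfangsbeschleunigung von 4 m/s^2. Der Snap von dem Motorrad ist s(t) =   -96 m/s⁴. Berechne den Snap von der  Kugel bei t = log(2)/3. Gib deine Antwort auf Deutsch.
Wir haben den Snap s(t) = 486·exp(3·t). Durch Einsetzen von t = log(2)/3: s(log(2)/3) = 972.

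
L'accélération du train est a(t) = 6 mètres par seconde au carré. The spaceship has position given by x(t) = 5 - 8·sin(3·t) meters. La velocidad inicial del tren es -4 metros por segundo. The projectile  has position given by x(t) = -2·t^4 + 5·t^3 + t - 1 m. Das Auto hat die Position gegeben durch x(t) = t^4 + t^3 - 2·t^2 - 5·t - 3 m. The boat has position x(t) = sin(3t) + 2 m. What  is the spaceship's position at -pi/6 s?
We have position x(t) = 5 - 8·sin(3·t). Substituting t = -pi/6: x(-pi/6) = 13.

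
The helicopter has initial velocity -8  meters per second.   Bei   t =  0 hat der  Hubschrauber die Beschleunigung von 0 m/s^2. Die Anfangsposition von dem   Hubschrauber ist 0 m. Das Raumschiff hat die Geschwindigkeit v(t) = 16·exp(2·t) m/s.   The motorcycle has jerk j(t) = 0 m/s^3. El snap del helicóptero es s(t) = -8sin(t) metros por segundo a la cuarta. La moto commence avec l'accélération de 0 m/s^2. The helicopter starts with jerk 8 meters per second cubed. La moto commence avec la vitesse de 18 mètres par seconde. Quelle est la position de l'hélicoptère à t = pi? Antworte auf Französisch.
Nous devons trouver l'intégrale de notre équation du snap s(t) = -8·sin(t) 4 fois. L'intégrale du snap est le jerk. En utilisant j(0) = 8, nous obtenons j(t) = 8·cos(t). En prenant ∫j(t)dt et en appliquant a(0) = 0, nous trouvons a(t) = 8·sin(t). En prenant ∫a(t)dt et en appliquant v(0) = -8, nous trouvons v(t) = -8·cos(t). L'intégrale de la vitesse, avec x(0) = 0, donne la position: x(t) = -8·sin(t). Nous avons la position x(t) = -8·sin(t). En substituant t = pi: x(pi) = 0.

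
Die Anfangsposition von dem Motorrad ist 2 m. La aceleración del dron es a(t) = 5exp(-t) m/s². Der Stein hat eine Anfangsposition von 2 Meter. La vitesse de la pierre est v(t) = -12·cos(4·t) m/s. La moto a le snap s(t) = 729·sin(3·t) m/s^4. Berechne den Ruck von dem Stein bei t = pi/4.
Ausgehend von der Geschwindigkeit v(t) = -12·cos(4·t), nehmen wir 2 Ableitungen. Durch Ableiten von der Geschwindigkeit erhalten wir die Beschleunigung: a(t) = 48·sin(4·t). Durch Ableiten von der Beschleunigung erhalten wir den Ruck: j(t) = 192·cos(4·t). Mit j(t) = 192·cos(4·t) und Einsetzen von t = pi/4, finden wir j = -192.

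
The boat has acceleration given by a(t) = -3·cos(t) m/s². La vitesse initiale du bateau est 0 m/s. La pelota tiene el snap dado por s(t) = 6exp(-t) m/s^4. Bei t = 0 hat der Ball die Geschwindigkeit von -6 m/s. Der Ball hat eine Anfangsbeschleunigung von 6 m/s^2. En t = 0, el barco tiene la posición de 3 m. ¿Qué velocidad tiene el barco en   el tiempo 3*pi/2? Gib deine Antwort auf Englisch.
To find the answer, we compute 1 integral of a(t) = -3·cos(t). Finding the integral of a(t) and using v(0) = 0: v(t) = -3·sin(t). Using v(t) = -3·sin(t) and substituting t = 3*pi/2, we find v = 3.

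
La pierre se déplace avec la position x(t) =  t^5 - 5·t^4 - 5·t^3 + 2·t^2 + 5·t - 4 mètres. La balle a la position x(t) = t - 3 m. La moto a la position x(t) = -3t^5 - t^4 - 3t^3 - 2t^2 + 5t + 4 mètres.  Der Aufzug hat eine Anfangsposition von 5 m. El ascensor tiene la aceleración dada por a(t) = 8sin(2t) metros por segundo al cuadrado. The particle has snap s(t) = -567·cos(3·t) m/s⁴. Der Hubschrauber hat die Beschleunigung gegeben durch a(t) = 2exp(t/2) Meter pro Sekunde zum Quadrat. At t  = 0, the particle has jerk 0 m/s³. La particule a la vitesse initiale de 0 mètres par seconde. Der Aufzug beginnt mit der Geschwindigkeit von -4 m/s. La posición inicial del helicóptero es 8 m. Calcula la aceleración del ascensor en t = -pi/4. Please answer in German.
Wir haben die Beschleunigung a(t) = 8·sin(2·t). Durch Einsetzen von t = -pi/4: a(-pi/4) = -8.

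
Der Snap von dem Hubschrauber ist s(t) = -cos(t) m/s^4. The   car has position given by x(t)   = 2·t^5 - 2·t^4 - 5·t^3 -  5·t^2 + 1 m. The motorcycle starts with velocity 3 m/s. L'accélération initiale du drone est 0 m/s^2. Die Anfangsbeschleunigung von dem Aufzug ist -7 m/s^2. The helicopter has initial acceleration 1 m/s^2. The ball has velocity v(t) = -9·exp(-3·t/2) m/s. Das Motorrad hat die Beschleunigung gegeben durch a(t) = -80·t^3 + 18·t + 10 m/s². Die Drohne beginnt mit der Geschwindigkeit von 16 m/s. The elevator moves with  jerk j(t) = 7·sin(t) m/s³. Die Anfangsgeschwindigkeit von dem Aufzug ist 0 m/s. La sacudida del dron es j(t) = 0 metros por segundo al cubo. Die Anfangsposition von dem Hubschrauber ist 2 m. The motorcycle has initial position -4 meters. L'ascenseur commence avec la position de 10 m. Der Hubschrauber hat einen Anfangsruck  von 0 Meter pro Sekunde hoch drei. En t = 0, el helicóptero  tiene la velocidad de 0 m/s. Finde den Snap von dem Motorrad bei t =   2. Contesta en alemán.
Um dies zu lösen, müssen wir 2 Ableitungen unserer Gleichung für die Beschleunigung a(t) = -80·t^3 + 18·t + 10 nehmen. Mit d/dt von a(t) finden wir j(t) = 18 - 240·t^2. Durch Ableiten von dem Ruck erhalten wir den Snap: s(t) = -480·t. Wir haben den Snap s(t) = -480·t. Durch Einsetzen von t = 2: s(2) = -960.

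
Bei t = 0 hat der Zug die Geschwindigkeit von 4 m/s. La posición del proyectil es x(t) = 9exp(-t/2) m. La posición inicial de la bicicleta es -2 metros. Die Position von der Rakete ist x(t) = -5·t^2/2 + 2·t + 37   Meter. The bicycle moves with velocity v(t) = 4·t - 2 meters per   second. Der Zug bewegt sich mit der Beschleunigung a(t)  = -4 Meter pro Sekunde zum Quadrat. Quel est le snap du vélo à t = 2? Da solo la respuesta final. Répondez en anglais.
s(2) = 0.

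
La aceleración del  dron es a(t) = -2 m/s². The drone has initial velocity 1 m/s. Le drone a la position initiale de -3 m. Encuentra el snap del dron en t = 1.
Debemos derivar nuestra ecuación de la aceleración a(t) = -2 2 veces. La derivada de la aceleración da la sacudida: j(t) = 0. La derivada de la sacudida da el snap: s(t) = 0. Usando s(t) = 0 y sustituyendo t = 1, encontramos s = 0.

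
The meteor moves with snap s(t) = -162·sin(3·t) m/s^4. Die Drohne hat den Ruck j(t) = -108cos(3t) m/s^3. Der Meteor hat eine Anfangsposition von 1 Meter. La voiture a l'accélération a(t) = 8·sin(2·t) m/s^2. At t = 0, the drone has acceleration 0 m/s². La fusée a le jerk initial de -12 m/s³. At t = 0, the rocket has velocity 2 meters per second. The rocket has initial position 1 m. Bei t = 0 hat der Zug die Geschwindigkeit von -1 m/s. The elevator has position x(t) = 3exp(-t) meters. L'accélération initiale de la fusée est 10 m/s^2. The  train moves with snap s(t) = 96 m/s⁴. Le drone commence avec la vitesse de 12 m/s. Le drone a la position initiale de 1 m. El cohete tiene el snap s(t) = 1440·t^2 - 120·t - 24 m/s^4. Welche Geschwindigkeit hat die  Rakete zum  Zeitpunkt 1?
Wir müssen das Integral unserer Gleichung für den Snap s(t) = 1440·t^2 - 120·t - 24 3-mal finden. Durch Integration von dem Snap und Verwendung der Anfangsbedingung j(0) = -12, erhalten wir j(t) = 480·t^3 - 60·t^2 - 24·t - 12. Mit ∫j(t)dt und Anwendung von a(0) = 10, finden wir a(t) = 120·t^4 - 20·t^3 - 12·t^2 - 12·t + 10. Mit ∫a(t)dt und Anwendung von v(0) = 2, finden wir v(t) = 24·t^5 - 5·t^4 - 4·t^3 - 6·t^2 + 10·t + 2. Mit v(t) = 24·t^5 - 5·t^4 - 4·t^3 - 6·t^2 + 10·t + 2 und Einsetzen von t = 1, finden wir v = 21.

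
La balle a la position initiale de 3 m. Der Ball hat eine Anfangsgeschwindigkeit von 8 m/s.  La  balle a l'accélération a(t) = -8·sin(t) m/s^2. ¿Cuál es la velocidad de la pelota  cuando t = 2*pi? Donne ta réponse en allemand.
Wir müssen die Stammfunktion unserer Gleichung für die Beschleunigung a(t) = -8·sin(t) 1-mal finden. Durch Integration von der Beschleunigung und Verwendung der Anfangsbedingung v(0) = 8, erhalten wir v(t) = 8·cos(t). Wir haben die Geschwindigkeit v(t) = 8·cos(t). Durch Einsetzen von t = 2*pi: v(2*pi) = 8.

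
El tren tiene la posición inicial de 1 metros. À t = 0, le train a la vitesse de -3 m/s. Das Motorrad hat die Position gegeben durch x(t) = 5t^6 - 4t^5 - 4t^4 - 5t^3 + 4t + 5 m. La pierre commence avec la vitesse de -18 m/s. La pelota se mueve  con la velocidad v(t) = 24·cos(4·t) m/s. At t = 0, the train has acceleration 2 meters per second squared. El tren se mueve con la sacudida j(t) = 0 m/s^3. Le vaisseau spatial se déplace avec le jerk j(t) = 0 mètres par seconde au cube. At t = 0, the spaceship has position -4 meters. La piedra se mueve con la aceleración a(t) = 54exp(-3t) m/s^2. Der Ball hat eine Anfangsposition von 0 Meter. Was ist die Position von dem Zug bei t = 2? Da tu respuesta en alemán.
Wir müssen unsere Gleichung für den Ruck j(t) = 0 3-mal integrieren. Das Integral von dem Ruck, mit a(0) = 2, ergibt die Beschleunigung: a(t) = 2. Durch Integration von der Beschleunigung und Verwendung der Anfangsbedingung v(0) = -3, erhalten wir v(t) = 2·t - 3. Die Stammfunktion von der Geschwindigkeit, mit x(0) = 1, ergibt die Position: x(t) = t^2 - 3·t + 1. Aus der Gleichung für die Position x(t) = t^2 - 3·t + 1, setzen wir t = 2 ein und erhalten x = -1.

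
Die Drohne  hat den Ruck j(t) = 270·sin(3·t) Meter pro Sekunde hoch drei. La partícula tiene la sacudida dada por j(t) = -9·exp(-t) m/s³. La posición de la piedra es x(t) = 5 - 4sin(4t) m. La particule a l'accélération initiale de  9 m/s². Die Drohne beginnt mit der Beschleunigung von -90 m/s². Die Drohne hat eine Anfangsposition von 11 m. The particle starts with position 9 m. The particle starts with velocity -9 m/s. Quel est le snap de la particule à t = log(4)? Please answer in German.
Ausgehend von dem Ruck j(t) = -9·exp(-t), nehmen wir 1 Ableitung. Durch Ableiten von dem Ruck erhalten wir den Snap: s(t) = 9·exp(-t). Aus der Gleichung für den Snap s(t) = 9·exp(-t), setzen wir t = log(4) ein und erhalten s = 9/4.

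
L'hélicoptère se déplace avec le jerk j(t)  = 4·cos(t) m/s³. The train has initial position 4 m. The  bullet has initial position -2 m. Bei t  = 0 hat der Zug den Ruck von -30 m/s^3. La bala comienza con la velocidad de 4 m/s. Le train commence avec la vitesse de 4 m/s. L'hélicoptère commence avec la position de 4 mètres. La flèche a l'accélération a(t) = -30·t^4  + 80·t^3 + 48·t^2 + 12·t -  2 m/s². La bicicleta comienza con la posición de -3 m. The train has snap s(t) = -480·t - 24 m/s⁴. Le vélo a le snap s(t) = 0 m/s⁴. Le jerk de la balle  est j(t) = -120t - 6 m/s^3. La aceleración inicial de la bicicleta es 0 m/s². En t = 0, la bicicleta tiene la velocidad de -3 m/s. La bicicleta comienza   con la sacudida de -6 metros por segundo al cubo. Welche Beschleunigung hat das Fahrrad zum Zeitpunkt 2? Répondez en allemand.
Wir müssen die Stammfunktion unserer Gleichung für den Snap s(t) = 0 2-mal finden. Mit ∫s(t)dt und Anwendung von j(0) = -6, finden wir j(t) = -6. Das Integral von dem Ruck ist die Beschleunigung. Mit a(0) = 0 erhalten wir a(t) = -6·t. Mit a(t) = -6·t und Einsetzen von t = 2, finden wir a = -12.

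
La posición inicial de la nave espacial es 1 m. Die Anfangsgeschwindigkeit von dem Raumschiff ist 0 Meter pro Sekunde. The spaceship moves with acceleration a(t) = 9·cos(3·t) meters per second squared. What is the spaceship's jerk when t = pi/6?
To solve this, we need to take 1 derivative of our acceleration equation a(t) = 9·cos(3·t). Taking d/dt of a(t), we find j(t) = -27·sin(3·t). Using j(t) = -27·sin(3·t) and substituting t = pi/6, we find j = -27.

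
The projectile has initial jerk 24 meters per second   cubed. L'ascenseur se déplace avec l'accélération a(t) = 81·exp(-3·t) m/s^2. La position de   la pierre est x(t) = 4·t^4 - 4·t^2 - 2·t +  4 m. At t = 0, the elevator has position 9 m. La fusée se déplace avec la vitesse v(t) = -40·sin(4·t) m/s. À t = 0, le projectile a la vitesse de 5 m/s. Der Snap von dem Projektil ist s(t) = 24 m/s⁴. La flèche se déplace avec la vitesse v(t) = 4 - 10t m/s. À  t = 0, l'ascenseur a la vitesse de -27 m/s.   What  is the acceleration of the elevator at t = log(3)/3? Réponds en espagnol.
Usando a(t) = 81·exp(-3·t) y sustituyendo t = log(3)/3, encontramos a = 27.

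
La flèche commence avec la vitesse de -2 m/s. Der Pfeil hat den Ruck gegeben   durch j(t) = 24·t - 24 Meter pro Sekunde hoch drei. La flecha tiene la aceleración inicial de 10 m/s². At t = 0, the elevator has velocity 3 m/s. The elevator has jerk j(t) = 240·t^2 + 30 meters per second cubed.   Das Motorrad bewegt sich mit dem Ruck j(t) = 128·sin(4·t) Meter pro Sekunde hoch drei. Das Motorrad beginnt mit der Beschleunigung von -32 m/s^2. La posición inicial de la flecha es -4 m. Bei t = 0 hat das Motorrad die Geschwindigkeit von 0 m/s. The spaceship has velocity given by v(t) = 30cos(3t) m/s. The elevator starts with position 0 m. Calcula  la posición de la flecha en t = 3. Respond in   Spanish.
Necesitamos integrar nuestra ecuación de la sacudida j(t) = 24·t - 24 3 veces. La antiderivada de la sacudida es la aceleración. Usando a(0) = 10, obtenemos a(t) = 12·t^2 - 24·t + 10. La antiderivada de la aceleración, con v(0) = -2, da la velocidad: v(t) = 4·t^3 - 12·t^2 + 10·t - 2. Integrando la velocidad y usando la condición inicial x(0) = -4, obtenemos x(t) = t^4 - 4·t^3 + 5·t^2 - 2·t - 4. Tenemos la posición x(t) = t^4 - 4·t^3 + 5·t^2 - 2·t - 4. Sustituyendo t = 3: x(3) = 8.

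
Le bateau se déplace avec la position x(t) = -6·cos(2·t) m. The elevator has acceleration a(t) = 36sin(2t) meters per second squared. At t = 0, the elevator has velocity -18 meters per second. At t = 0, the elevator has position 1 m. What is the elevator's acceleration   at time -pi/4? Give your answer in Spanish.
De la ecuación de la aceleración a(t) = 36·sin(2·t), sustituimos t = -pi/4 para obtener a = -36.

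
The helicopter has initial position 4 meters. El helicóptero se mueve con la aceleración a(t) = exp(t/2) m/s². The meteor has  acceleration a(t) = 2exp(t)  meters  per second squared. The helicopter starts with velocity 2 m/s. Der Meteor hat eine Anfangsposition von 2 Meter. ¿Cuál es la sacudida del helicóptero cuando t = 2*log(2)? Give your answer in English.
Starting from acceleration a(t) = exp(t/2), we take 1 derivative. The derivative of acceleration gives jerk: j(t) = exp(t/2)/2. We have jerk j(t) = exp(t/2)/2. Substituting t = 2*log(2): j(2*log(2)) = 1.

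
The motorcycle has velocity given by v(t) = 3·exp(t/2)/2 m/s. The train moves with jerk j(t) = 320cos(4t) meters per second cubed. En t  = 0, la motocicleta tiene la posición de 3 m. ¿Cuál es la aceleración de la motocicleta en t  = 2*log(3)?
Debemos derivar nuestra ecuación de la velocidad v(t) = 3·exp(t/2)/2 1 vez. La derivada de la velocidad da la aceleración: a(t) = 3·exp(t/2)/4. Tenemos la aceleración a(t) = 3·exp(t/2)/4. Sustituyendo t = 2*log(3): a(2*log(3)) = 9/4.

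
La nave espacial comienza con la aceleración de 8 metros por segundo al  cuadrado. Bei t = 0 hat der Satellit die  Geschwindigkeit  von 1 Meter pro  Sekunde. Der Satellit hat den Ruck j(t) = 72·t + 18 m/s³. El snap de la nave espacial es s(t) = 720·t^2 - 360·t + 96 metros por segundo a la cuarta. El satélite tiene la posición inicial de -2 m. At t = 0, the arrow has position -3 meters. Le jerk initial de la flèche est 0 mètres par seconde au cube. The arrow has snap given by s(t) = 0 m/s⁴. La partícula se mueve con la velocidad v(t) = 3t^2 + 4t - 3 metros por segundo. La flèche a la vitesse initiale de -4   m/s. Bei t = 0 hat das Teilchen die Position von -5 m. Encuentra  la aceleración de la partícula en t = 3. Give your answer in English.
Starting from velocity v(t) = 3·t^2 + 4·t - 3, we take 1 derivative. Taking d/dt of v(t), we find a(t) = 6·t + 4. From the given acceleration equation a(t) = 6·t + 4, we substitute t = 3 to get a = 22.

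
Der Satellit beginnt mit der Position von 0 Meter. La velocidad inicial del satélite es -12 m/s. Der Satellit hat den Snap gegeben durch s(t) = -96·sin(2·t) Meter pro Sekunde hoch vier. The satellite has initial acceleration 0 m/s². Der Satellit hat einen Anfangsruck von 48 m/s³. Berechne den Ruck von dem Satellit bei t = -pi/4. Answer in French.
Nous devons trouver la primitive de notre équation du snap s(t) = -96·sin(2·t) 1 fois. En prenant ∫s(t)dt et en appliquant j(0) = 48, nous trouvons j(t) = 48·cos(2·t). En utilisant j(t) = 48·cos(2·t) et en substituant t = -pi/4, nous trouvons j = 0.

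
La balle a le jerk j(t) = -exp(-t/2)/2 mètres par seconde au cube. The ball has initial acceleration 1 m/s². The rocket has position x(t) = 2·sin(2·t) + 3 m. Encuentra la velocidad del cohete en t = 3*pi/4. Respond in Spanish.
Debemos derivar nuestra ecuación de la posición x(t) = 2·sin(2·t) + 3 1 vez. Derivando la posición, obtenemos la velocidad: v(t) = 4·cos(2·t). Tenemos la velocidad v(t) = 4·cos(2·t). Sustituyendo t = 3*pi/4: v(3*pi/4) = 0.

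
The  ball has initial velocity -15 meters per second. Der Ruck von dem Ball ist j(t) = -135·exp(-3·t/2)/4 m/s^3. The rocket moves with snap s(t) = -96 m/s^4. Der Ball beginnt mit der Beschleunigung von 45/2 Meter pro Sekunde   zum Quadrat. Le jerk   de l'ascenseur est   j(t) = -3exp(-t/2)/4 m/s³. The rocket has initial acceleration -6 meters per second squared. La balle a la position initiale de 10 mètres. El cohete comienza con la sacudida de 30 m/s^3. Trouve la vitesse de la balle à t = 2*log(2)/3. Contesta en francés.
Pour résoudre ceci, nous devons prendre 2 intégrales de notre équation du jerk j(t) = -135·exp(-3·t/2)/4. En prenant ∫j(t)dt et en appliquant a(0) = 45/2, nous trouvons a(t) = 45·exp(-3·t/2)/2. L'intégrale de l'accélération, avec v(0) = -15, donne la vitesse: v(t) = -15·exp(-3·t/2). Nous avons la vitesse v(t) = -15·exp(-3·t/2). En substituant t = 2*log(2)/3: v(2*log(2)/3) = -15/2.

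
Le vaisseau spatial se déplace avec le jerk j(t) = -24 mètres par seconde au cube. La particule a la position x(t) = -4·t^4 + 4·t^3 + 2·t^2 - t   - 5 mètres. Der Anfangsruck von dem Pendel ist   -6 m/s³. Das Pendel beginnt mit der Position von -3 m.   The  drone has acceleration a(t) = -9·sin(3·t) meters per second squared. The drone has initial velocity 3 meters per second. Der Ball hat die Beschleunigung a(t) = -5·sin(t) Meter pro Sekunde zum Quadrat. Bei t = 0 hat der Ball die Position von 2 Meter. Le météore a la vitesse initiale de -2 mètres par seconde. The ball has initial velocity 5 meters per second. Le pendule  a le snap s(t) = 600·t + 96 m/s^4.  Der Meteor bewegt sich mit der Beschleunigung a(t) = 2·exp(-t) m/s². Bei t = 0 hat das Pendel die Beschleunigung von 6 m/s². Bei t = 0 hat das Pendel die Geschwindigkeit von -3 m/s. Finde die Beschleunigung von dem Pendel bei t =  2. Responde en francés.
Pour résoudre ceci, nous devons prendre 2 primitives de notre équation du snap s(t) = 600·t + 96. L'intégrale du snap, avec j(0) = -6, donne le jerk: j(t) = 300·t^2 + 96·t - 6. En prenant ∫j(t)dt et en appliquant a(0) = 6, nous trouvons a(t) = 100·t^3 + 48·t^2 - 6·t + 6. Nous avons l'accélération a(t) = 100·t^3 + 48·t^2 - 6·t + 6. En substituant t = 2: a(2) = 986.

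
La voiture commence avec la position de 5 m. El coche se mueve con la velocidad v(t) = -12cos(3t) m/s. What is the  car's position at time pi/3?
We need to integrate our velocity equation v(t) = -12·cos(3·t) 1 time. The antiderivative of velocity, with x(0) = 5, gives position: x(t) = 5 - 4·sin(3·t). We have position x(t) = 5 - 4·sin(3·t). Substituting t = pi/3: x(pi/3) = 5.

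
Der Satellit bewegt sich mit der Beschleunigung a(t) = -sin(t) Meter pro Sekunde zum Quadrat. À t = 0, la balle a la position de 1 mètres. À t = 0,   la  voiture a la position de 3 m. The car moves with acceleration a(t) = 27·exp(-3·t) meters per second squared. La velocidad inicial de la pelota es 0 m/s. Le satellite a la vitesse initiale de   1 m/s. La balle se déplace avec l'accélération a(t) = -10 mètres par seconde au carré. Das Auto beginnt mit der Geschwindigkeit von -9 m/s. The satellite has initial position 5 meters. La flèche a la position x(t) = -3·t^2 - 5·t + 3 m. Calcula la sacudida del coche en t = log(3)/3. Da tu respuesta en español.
Para resolver esto, necesitamos tomar 1 derivada de nuestra ecuación de la aceleración a(t) = 27·exp(-3·t). La derivada de la aceleración da la sacudida: j(t) = -81·exp(-3·t). Usando j(t) = -81·exp(-3·t) y sustituyendo t = log(3)/3, encontramos j = -27.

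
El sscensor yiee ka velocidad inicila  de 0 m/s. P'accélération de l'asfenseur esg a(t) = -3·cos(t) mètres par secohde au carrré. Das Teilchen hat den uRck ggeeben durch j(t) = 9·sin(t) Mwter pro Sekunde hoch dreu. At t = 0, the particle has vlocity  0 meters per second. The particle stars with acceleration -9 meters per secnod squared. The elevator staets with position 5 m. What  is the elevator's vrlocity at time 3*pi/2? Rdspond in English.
We need to integrate our acceleration equation a(t) = -3·cos(t) 1 time. Finding the antiderivative of a(t) and using v(0) = 0: v(t) = -3·sin(t). We have velocity v(t) = -3·sin(t). Substituting t = 3*pi/2: v(3*pi/2) = 3.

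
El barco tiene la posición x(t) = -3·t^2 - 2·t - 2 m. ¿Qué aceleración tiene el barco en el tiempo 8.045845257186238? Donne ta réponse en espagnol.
Para resolver esto, necesitamos tomar 2 derivadas de nuestra ecuación de la posición x(t) = -3·t^2 - 2·t - 2. Derivando la posición, obtenemos la velocidad: v(t) = -6·t - 2. Derivando la velocidad, obtenemos la aceleración: a(t) = -6. Usando a(t) = -6 y sustituyendo t = 8.045845257186238, encontramos a = -6.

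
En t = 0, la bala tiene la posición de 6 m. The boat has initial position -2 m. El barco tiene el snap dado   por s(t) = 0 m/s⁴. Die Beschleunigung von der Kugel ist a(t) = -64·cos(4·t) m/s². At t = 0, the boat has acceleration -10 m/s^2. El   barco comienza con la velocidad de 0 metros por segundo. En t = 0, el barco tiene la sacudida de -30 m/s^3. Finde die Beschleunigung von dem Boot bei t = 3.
Ausgehend von dem Snap s(t) = 0, nehmen wir 2 Stammfunktionen. Mit ∫s(t)dt und Anwendung von j(0) = -30, finden wir j(t) = -30. Durch Integration von dem Ruck und Verwendung der Anfangsbedingung a(0) = -10, erhalten wir a(t) = -30·t - 10. Mit a(t) = -30·t - 10 und Einsetzen von t = 3, finden wir a = -100.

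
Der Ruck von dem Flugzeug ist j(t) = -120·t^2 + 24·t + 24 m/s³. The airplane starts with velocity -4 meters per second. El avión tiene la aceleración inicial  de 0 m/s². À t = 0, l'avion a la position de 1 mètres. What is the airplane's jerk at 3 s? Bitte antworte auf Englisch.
We have jerk j(t) = -120·t^2 + 24·t + 24. Substituting t = 3: j(3) = -984.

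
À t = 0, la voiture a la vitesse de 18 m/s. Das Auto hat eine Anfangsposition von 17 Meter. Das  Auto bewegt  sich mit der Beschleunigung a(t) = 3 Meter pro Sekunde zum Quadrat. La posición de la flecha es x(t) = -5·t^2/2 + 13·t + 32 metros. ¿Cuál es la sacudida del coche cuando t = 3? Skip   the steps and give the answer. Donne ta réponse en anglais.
j(3) = 0.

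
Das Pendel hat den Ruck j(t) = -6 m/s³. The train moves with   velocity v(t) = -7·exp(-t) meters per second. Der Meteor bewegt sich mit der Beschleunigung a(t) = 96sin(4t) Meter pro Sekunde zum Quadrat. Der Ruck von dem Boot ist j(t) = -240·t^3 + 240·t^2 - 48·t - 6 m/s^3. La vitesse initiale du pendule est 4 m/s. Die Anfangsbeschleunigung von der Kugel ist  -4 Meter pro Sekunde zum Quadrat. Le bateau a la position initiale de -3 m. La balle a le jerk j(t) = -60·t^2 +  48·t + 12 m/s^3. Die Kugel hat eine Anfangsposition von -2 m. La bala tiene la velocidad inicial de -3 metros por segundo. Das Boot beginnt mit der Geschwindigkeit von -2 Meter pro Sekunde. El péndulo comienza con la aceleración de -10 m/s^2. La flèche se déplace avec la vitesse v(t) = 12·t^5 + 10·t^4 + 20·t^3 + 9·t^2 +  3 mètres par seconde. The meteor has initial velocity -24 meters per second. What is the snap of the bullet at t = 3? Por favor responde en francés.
Nous devons dériver notre équation du jerk j(t) = -60·t^2 + 48·t + 12 1 fois. La dérivée du jerk donne le snap: s(t) = 48 - 120·t. De l'équation du snap s(t) = 48 - 120·t, nous substituons t = 3 pour obtenir s = -312.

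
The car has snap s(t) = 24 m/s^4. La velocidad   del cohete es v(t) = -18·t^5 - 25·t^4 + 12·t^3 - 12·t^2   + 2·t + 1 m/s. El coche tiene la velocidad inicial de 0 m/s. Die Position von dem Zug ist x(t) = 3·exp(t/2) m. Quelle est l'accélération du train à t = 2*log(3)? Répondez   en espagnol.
Para resolver esto, necesitamos tomar 2 derivadas de nuestra ecuación de la posición x(t) = 3·exp(t/2). Derivando la posición, obtenemos la velocidad: v(t) = 3·exp(t/2)/2. Derivando la velocidad, obtenemos la aceleración: a(t) = 3·exp(t/2)/4. De la ecuación de la aceleración a(t) = 3·exp(t/2)/4, sustituimos t = 2*log(3) para obtener a = 9/4.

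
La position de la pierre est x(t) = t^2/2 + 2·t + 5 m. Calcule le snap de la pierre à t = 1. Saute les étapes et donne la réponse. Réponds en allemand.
Der Snap bei t = 1 ist s = 0.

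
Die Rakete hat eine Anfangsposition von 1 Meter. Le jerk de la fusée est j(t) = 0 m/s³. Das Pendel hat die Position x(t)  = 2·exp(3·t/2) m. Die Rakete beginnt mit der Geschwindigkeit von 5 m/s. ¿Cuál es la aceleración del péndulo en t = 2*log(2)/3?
Debemos derivar nuestra ecuación de la posición x(t) = 2·exp(3·t/2) 2 veces. Derivando la posición, obtenemos la velocidad: v(t) = 3·exp(3·t/2). Tomando d/dt de v(t), encontramos a(t) = 9·exp(3·t/2)/2. Usando a(t) = 9·exp(3·t/2)/2 y sustituyendo t = 2*log(2)/3, encontramos a = 9.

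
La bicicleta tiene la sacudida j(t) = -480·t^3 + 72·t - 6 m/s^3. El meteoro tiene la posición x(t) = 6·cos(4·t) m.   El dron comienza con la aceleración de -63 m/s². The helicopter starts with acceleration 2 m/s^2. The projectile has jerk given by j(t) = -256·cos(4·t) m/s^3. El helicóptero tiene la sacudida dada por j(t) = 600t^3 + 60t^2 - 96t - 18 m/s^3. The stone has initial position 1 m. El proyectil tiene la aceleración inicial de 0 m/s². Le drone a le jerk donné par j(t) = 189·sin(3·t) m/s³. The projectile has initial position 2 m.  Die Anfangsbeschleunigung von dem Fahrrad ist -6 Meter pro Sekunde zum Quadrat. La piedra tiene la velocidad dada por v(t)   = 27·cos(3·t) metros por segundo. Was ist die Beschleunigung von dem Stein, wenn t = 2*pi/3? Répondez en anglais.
We must differentiate our velocity equation v(t) = 27·cos(3·t) 1 time. Taking d/dt of v(t), we find a(t) = -81·sin(3·t). Using a(t) = -81·sin(3·t) and substituting t = 2*pi/3, we find a = 0.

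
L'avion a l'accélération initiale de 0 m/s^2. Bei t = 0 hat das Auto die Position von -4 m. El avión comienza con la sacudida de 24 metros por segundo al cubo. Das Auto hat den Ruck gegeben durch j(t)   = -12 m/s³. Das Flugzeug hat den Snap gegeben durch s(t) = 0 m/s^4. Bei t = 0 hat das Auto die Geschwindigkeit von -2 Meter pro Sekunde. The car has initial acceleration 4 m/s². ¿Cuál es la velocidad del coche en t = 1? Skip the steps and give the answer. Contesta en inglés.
v(1) = -4.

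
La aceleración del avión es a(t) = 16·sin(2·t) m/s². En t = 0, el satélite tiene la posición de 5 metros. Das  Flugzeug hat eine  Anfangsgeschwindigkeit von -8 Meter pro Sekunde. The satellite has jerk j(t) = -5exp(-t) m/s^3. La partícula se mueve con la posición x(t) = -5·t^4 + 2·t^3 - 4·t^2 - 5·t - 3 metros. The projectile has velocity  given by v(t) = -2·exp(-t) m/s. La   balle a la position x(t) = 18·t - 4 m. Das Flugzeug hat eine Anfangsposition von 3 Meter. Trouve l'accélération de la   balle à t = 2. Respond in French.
En partant de la position x(t) = 18·t - 4, nous prenons 2 dérivées. En prenant d/dt de x(t), nous trouvons v(t) = 18. La dérivée de la vitesse donne l'accélération: a(t) = 0. En utilisant a(t) = 0 et en substituant t = 2, nous trouvons a = 0.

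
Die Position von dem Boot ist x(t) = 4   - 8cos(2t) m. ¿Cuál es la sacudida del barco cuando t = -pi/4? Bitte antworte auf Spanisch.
Debemos derivar nuestra ecuación de la posición x(t) = 4 - 8·cos(2·t) 3 veces. Derivando la posición, obtenemos la velocidad: v(t) = 16·sin(2·t). Derivando la velocidad, obtenemos la aceleración: a(t) = 32·cos(2·t). Tomando d/dt de a(t), encontramos j(t) = -64·sin(2·t). De la ecuación de la sacudida j(t) = -64·sin(2·t), sustituimos t = -pi/4 para obtener j = 64.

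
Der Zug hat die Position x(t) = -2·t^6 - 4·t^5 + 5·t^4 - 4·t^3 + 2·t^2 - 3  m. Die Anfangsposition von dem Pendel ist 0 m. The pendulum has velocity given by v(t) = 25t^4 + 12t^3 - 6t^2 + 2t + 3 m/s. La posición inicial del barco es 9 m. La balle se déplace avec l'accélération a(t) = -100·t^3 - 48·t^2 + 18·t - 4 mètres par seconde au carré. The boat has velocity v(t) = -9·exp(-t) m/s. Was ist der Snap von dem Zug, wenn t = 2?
Wir müssen unsere Gleichung für die Position x(t) = -2·t^6 - 4·t^5 + 5·t^4 - 4·t^3 + 2·t^2 - 3 4-mal ableiten. Die Ableitung von der Position ergibt die Geschwindigkeit: v(t) = -12·t^5 - 20·t^4 + 20·t^3 - 12·t^2 + 4·t. Die Ableitung von der Geschwindigkeit ergibt die Beschleunigung: a(t) = -60·t^4 - 80·t^3 + 60·t^2 - 24·t + 4. Mit d/dt von a(t) finden wir j(t) = -240·t^3 - 240·t^2 + 120·t - 24. Mit d/dt von j(t) finden wir s(t) = -720·t^2 - 480·t + 120. Wir haben den Snap s(t) = -720·t^2 - 480·t + 120. Durch Einsetzen von t = 2: s(2) = -3720.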